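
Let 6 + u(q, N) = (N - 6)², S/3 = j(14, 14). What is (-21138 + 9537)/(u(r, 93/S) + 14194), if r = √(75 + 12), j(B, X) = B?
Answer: -2273796/2783657 ≈ -0.81684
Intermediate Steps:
S = 42 (S = 3*14 = 42)
r = √87 ≈ 9.3274
u(q, N) = -6 + (-6 + N)² (u(q, N) = -6 + (N - 6)² = -6 + (-6 + N)²)
(-21138 + 9537)/(u(r, 93/S) + 14194) = (-21138 + 9537)/((-6 + (-6 + 93/42)²) + 14194) = -11601/((-6 + (-6 + 93*(1/42))²) + 14194) = -11601/((-6 + (-6 + 31/14)²) + 14194) = -11601/((-6 + (-53/14)²) + 14194) = -11601/((-6 + 2809/196) + 14194) = -11601/(1633/196 + 14194) = -11601/2783657/196 = -11601*196/2783657 = -2273796/2783657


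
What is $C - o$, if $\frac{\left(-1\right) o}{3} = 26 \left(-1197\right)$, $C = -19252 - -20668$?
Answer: $-91950$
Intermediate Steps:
$C = 1416$ ($C = -19252 + 20668 = 1416$)
$o = 93366$ ($o = - 3 \cdot 26 \left(-1197\right) = \left(-3\right) \left(-31122\right) = 93366$)
$C - o = 1416 - 93366 = -91950$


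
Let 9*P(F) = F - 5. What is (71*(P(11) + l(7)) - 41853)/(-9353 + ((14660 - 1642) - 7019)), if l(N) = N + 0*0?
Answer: 1441/117 ≈ 12.316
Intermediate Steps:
P(F) = -5/9 + F/9 (P(F) = (F - 5)/9 = (-5 + F)/9 = -5/9 + F/9)
l(N) = N (l(N) = N + 0 = N)
(71*(P(11) + l(7)) - 41853)/(-9353 + ((14660 - 1642) - 7019)) = (71*((-5/9 + (⅑)*11) + 7) - 41853)/(-9353 + ((14660 - 1642) - 7019)) = (71*((-5/9 + 11/9) + 7) - 41853)/(-9353 + (13018 - 7019)) = (71*(⅔ + 7) - 41853)/(-9353 + 5999) = (71*(23/3) - 41853)/(-3354) = (1633/3 - 41853)*(-1/3354) = -123926/3*(-1/3354) = 1441/117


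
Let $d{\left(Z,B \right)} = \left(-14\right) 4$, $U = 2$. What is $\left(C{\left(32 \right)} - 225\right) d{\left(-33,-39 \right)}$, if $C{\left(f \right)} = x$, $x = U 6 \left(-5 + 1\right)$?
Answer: $15288$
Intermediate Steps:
$x = -48$ ($x = 2 \cdot 6 \left(-5 + 1\right) = 12 \left(-4\right) = -48$)
$d{\left(Z,B \right)} = -56$
$C{\left(f \right)} = -48$
$\left(C{\left(32 \right)} - 225\right) d{\left(-33,-39 \right)} = \left(-48 - 225\right) \left(-56\right) = \left(-273\right) \left(-56\right) = 15288$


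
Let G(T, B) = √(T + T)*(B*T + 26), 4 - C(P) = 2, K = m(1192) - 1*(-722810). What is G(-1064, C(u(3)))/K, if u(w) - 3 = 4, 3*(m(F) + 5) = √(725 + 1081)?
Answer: -18232033320*I*√133/1567341203473 + 58856*I*√4902/1567341203473 ≈ -0.13415*I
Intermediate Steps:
m(F) = -5 + √1806/3 (m(F) = -5 + √(725 + 1081)/3 = -5 + √1806/3)
u(w) = 7 (u(w) = 3 + 4 = 7)
K = 722805 + √1806/3 (K = (-5 + √1806/3) - 1*(-722810) = (-5 + √1806/3) + 722810 = 722805 + √1806/3 ≈ 7.2282e+5)
C(P) = 2 (C(P) = 4 - 1*2 = 4 - 2 = 2)
G(T, B) = √2*√T*(26 + B*T) (G(T, B) = √(2*T)*(26 + B*T) = (√2*√T)*(26 + B*T) = √2*√T*(26 + B*T))
G(-1064, C(u(3)))/K = (√2*√(-1064)*(26 + 2*(-1064)))/(722805 + √1806/3) = (√2*(2*I*√266)*(26 - 2128))/(722805 + √1806/3) = (√2*(2*I*√266)*(-2102))/(722805 + √1806/3) = (-8408*I*√133)/(722805 + √1806/3) = -8408*I*√133/(722805 + √1806/3)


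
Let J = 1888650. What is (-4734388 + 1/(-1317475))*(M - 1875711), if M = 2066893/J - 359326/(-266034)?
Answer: 9700354198754205717014685073/1092341380691250 ≈ 8.8803e+12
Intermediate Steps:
M = 204750810377/83740852350 (M = 2066893/1888650 - 359326/(-266034) = 2066893*(1/1888650) - 359326*(-1/266034) = 2066893/1888650 + 179663/133017 = 204750810377/83740852350 ≈ 2.4451)
(-4734388 + 1/(-1317475))*(M - 1875711) = (-4734388 + 1/(-1317475))*(204750810377/83740852350 - 1875711) = (-4734388 - 1/1317475)*(-157073433151460473/83740852350) = -6237437830301/1317475*(-157073433151460473/83740852350) = 9700354198754205717014685073/1092341380691250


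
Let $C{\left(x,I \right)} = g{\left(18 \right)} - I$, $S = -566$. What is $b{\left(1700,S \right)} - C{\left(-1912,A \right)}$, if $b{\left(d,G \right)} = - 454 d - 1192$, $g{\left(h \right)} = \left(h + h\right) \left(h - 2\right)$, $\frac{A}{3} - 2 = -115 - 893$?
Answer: $-776586$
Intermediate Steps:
$A = -3018$ ($A = 6 + 3 \left(-115 - 893\right) = 6 + 3 \left(-1008\right) = 6 - 3024 = -3018$)
$g{\left(h \right)} = 2 h \left(-2 + h\right)$
$b{\left(d,G \right)} = -1192 - 454 d$
$C{\left(x,I \right)} = 576 - I$ ($C{\left(x,I \right)} = 2 \cdot 18 \left(-2 + 18\right) - I = 2 \cdot 18 \cdot 16 - I = 576 - I$)
$b{\left(1700,S \right)} - C{\left(-1912,A \right)} = \left(-1192 - 771800\right) - \left(576 - -3018\right) = \left(-1192 - 771800\right) - \left(576 + 3018\right) = -772992 - 3594 = -776586$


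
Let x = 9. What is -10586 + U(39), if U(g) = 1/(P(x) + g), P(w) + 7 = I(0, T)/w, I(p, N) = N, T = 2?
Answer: -3069931/290 ≈ -10586.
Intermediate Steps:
P(w) = -7 + 2/w
U(g) = 1/(-61/9 + g) (U(g) = 1/((-7 + 2/9) + g) = 1/(-61/9 + g))
-10586 + U(39) = -10586 + 9/(-61 + 9*39) = -10586 + 9/(-61 + 351) = -10586 + 9/290 = -3069931/290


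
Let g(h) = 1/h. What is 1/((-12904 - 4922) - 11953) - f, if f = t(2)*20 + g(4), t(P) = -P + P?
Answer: -29783/119116 ≈ -0.25003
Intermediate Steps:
t(P) = 0
f = 1/4 (f = 0*20 + 1/4 = 0 + 1/4 = 1/4 ≈ 0.25000)
1/((-12904 - 4922) - 11953) - f = 1/((-12904 - 4922) - 11953) - 1*1/4 = 1/(-17826 - 11953) - 1/4 = 1/(-29779) - 1/4 = -1/29779 - 1/4 = -29783/119116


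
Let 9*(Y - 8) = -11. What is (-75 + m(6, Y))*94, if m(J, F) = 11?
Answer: -6016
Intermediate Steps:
Y = 61/9 (Y = 8 + (⅑)*(-11) = 8 - 11/9 = 61/9 ≈ 6.7778)
(-75 + m(6, Y))*94 = (-75 + 11)*94 = -64*94 = -6016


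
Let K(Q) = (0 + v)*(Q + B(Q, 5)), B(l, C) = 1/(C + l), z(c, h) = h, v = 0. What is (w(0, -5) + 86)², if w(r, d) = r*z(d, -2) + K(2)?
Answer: 7396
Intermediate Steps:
K(Q) = 0 (K(Q) = (0 + 0)*(Q + 1/(5 + Q)) = 0*(Q + 1/(5 + Q)) = 0)
w(r, d) = -2*r (w(r, d) = r*(-2) + 0 = -2*r + 0 = -2*r)
(w(0, -5) + 86)² = (-2*0 + 86)² = (0 + 86)² = 86² = 7396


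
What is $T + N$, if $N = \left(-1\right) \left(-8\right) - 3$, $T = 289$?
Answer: $294$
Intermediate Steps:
$N = 5$ ($N = 8 - 3 = 5$)
$T + N = 289 + 5 = 294$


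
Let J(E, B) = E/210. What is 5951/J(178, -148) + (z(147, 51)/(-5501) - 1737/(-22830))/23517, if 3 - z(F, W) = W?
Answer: 205053041629107767/29206328981310 ≈ 7020.8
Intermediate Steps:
z(F, W) = 3 - W
J(E, B) = E/210 (J(E, B) = E*(1/210) = E/210)
5951/J(178, -148) + (z(147, 51)/(-5501) - 1737/(-22830))/23517 = 5951/(((1/210)*178)) + ((3 - 1*51)/(-5501) - 1737/(-22830))/23517 = 5951/(89/105) + ((3 - 51)*(-1/5501) - 1737*(-1/22830))*(1/23517) = 5951*(105/89) + (-48*(-1/5501) + 579/7610)*(1/23517) = 624855/89 + (48/5501 + 579/7610)*(1/23517) = 624855/89 + (3550359/41862610)*(1/23517) = 624855/89 + 1183453/328160999790 = 205053041629107767/29206328981310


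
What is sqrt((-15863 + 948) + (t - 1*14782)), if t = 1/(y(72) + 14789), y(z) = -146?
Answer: I*sqrt(707506107590)/4881 ≈ 172.33*I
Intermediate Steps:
t = 1/14643 (t = 1/(-146 + 14789) = 1/14643 ≈ 6.8292e-5)
sqrt((-15863 + 948) + (t - 1*14782)) = sqrt((-15863 + 948) + (1/14643 - 1*14782)) = sqrt(-14915 + (1/14643 - 14782)) = sqrt(-14915 - 216452825/14643) = sqrt(-434853170/14643) = I*sqrt(707506107590)/4881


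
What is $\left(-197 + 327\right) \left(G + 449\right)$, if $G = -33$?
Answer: $54080$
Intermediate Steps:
$\left(-197 + 327\right) \left(G + 449\right) = \left(-197 + 327\right) \left(-33 + 449\right) = 130 \cdot 416 = 54080$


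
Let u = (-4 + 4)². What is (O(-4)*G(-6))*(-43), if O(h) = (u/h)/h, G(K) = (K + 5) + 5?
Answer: 0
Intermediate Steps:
u = 0 (u = 0² = 0)
G(K) = 10 + K (G(K) = (5 + K) + 5 = 10 + K)
O(h) = 0 (O(h) = (0/h)/h = 0/h = 0)
(O(-4)*G(-6))*(-43) = (0*(10 - 6))*(-43) = (0*4)*(-43) = 0*(-43) = 0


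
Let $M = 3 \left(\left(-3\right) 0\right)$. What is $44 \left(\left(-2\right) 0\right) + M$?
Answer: $0$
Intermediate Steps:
$M = 0$ ($M = 3 \cdot 0 = 0$)
$44 \left(\left(-2\right) 0\right) + M = 44 \left(\left(-2\right) 0\right) + 0 = 44 \cdot 0 + 0 = 0 + 0 = 0$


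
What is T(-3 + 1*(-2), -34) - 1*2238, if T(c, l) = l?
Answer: -2272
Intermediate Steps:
T(-3 + 1*(-2), -34) - 1*2238 = -34 - 1*2238 = -34 - 2238 = -2272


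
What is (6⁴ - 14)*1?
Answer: 1282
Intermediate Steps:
(6⁴ - 14)*1 = (1296 - 14)*1 = 1282*1 = 1282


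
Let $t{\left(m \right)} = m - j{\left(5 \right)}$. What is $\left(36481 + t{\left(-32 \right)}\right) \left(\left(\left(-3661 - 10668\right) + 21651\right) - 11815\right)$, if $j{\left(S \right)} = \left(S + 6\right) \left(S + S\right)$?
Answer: $-163271127$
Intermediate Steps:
$j{\left(S \right)} = 2 S \left(6 + S\right)$ ($j{\left(S \right)} = \left(6 + S\right) 2 S = 2 S \left(6 + S\right)$)
$t{\left(m \right)} = -110 + m$ ($t{\left(m \right)} = m - 2 \cdot 5 \left(6 + 5\right) = m - 2 \cdot 5 \cdot 11 = m - 110 = -110 + m$)
$\left(36481 + t{\left(-32 \right)}\right) \left(\left(\left(-3661 - 10668\right) + 21651\right) - 11815\right) = \left(36481 - 142\right) \left(\left(\left(-3661 - 10668\right) + 21651\right) - 11815\right) = \left(36481 - 142\right) \left(\left(-14329 + 21651\right) + \left(-22831 + 11016\right)\right) = 36339 \left(7322 - 11815\right) = 36339 \left(-4493\right) = -163271127$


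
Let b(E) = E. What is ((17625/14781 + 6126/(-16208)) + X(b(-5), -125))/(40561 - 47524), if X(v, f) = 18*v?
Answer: 3561037121/278021504904 ≈ 0.012809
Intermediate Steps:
((17625/14781 + 6126/(-16208)) + X(b(-5), -125))/(40561 - 47524) = ((17625/14781 + 6126/(-16208)) + 18*(-5))/(40561 - 47524) = ((17625*(1/14781) + 6126*(-1/16208)) - 90)/(-6963) = ((5875/4927 - 3063/8104) - 90)*(-1/6963) = (32519599/39928408 - 90)*(-1/6963) = -3561037121/39928408*(-1/6963) = 3561037121/278021504904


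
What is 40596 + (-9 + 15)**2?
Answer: 40632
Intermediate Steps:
40596 + (-9 + 15)**2 = 40596 + 6**2 = 40596 + 36 = 40632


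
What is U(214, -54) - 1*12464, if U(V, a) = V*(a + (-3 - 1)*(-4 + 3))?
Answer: -23164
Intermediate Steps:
U(V, a) = V*(4 + a) (U(V, a) = V*(a - 4*(-1)) = V*(a + 4) = V*(4 + a))
U(214, -54) - 1*12464 = 214*(4 - 54) - 1*12464 = 214*(-50) - 12464 = -10700 - 12464 = -23164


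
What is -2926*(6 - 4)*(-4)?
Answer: 23408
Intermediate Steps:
-2926*(6 - 4)*(-4) = -5852*(-4) = -2926*(-8) = 23408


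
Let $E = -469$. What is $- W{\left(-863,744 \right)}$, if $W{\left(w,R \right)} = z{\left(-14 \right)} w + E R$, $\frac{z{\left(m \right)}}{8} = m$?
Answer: $252280$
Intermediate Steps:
$z{\left(m \right)} = 8 m$
$W{\left(w,R \right)} = - 469 R - 112 w$ ($W{\left(w,R \right)} = 8 \left(-14\right) w - 469 R = - 112 w - 469 R = - 469 R - 112 w$)
$- W{\left(-863,744 \right)} = - (\left(-469\right) 744 - -96656) = - (-348936 + 96656) = \left(-1\right) \left(-252280\right) = 252280$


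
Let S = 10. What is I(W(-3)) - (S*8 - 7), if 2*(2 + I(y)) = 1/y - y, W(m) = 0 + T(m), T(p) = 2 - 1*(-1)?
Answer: -229/3 ≈ -76.333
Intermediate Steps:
T(p) = 3 (T(p) = 2 + 1 = 3)
W(m) = 3 (W(m) = 0 + 3 = 3)
I(y) = -2 + 1/(2*y) - y/2 (I(y) = -2 + (1/y - y)/2 = -2 + (1/(2*y) - y/2) = -2 + 1/(2*y) - y/2)
I(W(-3)) - (S*8 - 7) = (½)*(1 - 1*3*(4 + 3))/3 - (10*8 - 7) = (½)*(⅓)*(1 - 1*3*7) - (80 - 7) = (½)*(⅓)*(1 - 21) - 1*73 = (½)*(⅓)*(-20) - 73 = -10/3 - 73 = -229/3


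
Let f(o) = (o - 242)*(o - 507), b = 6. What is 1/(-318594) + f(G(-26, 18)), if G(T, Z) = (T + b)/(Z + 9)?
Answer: 9541761375385/77418342 ≈ 1.2325e+5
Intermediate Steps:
G(T, Z) = (6 + T)/(9 + Z) (G(T, Z) = (T + 6)/(Z + 9) = (6 + T)/(9 + Z))
f(o) = (-507 + o)*(-242 + o) (f(o) = (-242 + o)*(-507 + o) = (-507 + o)*(-242 + o))
1/(-318594) + f(G(-26, 18)) = 1/(-318594) + (122694 + ((6 - 26)/(9 + 18))**2 - 749*(6 - 26)/(9 + 18)) = -1/318594 + (122694 + (-20/27)**2 - 749*(-20)/27) = -1/318594 + (122694 + ((1/27)*(-20))**2 - 749*(-20)/27) = -1/318594 + (122694 + (-20/27)**2 - 749*(-20/27)) = -1/318594 + (122694 + 400/729 + 14980/27) = -1/318594 + 89848786/729 = 9541761375385/77418342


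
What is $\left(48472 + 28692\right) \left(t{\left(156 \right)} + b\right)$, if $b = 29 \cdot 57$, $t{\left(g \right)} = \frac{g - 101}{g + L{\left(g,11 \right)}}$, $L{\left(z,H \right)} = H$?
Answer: $\frac{21305443384}{167} \approx 1.2758 \cdot 10^{8}$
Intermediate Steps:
$t{\left(g \right)} = \frac{-101 + g}{11 + g}$ ($t{\left(g \right)} = \frac{g - 101}{g + 11} = \frac{-101 + g}{11 + g}$)
$b = 1653$
$\left(48472 + 28692\right) \left(t{\left(156 \right)} + b\right) = \left(48472 + 28692\right) \left(\frac{-101 + 156}{11 + 156} + 1653\right) = 77164 \left(\frac{1}{167} \cdot 55 + 1653\right) = 77164 \left(\frac{55}{167} + 1653\right) = 77164 \cdot \frac{276106}{167} = \frac{21305443384}{167}$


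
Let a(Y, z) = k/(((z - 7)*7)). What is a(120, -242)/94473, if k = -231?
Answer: 11/7841259 ≈ 1.4028e-6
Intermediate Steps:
a(Y, z) = -231/(-49 + 7*z) (a(Y, z) = -231*1/(7*(z - 7)) = -231*1/(7*(-7 + z)) = -231/(-49 + 7*z))
a(120, -242)/94473 = -33/(-7 - 242)/94473 = -33/(-249)*(1/94473) = -33*(-1/249)*(1/94473) = (11/83)*(1/94473) = 11/7841259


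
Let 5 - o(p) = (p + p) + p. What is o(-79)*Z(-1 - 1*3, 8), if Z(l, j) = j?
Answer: 1936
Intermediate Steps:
o(p) = 5 - 3*p (o(p) = 5 - ((p + p) + p) = 5 - (2*p + p) = 5 - 3*p)
o(-79)*Z(-1 - 1*3, 8) = (5 - 3*(-79))*8 = (5 + 237)*8 = 242*8 = 1936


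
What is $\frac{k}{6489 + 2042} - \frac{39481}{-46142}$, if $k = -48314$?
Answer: $- \frac{1892492177}{393637402} \approx -4.8077$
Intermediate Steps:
$\frac{k}{6489 + 2042} - \frac{39481}{-46142} = - \frac{48314}{6489 + 2042} - \frac{39481}{-46142} = - \frac{48314}{8531} - - \frac{39481}{46142} = \left(-48314\right) \frac{1}{8531} + \frac{39481}{46142} = - \frac{48314}{8531} + \frac{39481}{46142} = - \frac{1892492177}{393637402}$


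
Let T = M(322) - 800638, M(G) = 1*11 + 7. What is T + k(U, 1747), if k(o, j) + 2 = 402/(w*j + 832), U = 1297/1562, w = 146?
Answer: -34145727611/42649 ≈ -8.0062e+5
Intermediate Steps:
U = 1297/1562 (U = 1297*(1/1562) = 1297/1562 ≈ 0.83035)
k(o, j) = -2 + 402/(832 + 146*j) (k(o, j) = -2 + 402/(146*j + 832) = -2 + 402/(832 + 146*j))
M(G) = 18 (M(G) = 11 + 7 = 18)
T = -800620 (T = 18 - 800638 = -800620)
T + k(U, 1747) = -800620 + (-631 - 146*1747)/(416 + 73*1747) = -800620 + (-631 - 255062)/(416 + 127531) = -800620 - 255693/127947 = -800620 + (1/127947)*(-255693) = -800620 - 85231/42649 = -34145727611/42649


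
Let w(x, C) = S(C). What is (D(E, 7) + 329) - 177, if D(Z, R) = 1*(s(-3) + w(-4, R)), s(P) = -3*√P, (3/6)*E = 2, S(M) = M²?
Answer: 201 - 3*I*√3 ≈ 201.0 - 5.1962*I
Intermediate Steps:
w(x, C) = C²
E = 4 (E = 2*2 = 4)
D(Z, R) = R² - 3*I*√3 (D(Z, R) = 1*(-3*I*√3 + R²) = 1*(R² - 3*I*√3) = R² - 3*I*√3)
(D(E, 7) + 329) - 177 = ((7² - 3*I*√3) + 329) - 177 = ((49 - 3*I*√3) + 329) - 177 = (378 - 3*I*√3) - 177 = 201 - 3*I*√3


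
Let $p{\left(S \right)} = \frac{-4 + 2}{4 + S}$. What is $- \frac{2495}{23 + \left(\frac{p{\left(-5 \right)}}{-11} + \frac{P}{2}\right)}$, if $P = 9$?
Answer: $- \frac{54890}{601} \approx -91.331$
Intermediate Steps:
$p{\left(S \right)} = - \frac{2}{4 + S}$
$- \frac{2495}{23 + \left(\frac{p{\left(-5 \right)}}{-11} + \frac{P}{2}\right)} = - \frac{2495}{23 + \left(\frac{\left(-2\right) \frac{1}{4 - 5}}{-11} + \frac{9}{2}\right)} = - \frac{2495}{23 + \left(- \frac{2}{-1} \left(- \frac{1}{11}\right) + 9 \cdot \frac{1}{2}\right)} = - \frac{2495}{23 + \left(\left(-2\right) \left(-1\right) \left(- \frac{1}{11}\right) + \frac{9}{2}\right)} = - \frac{2495}{23 + \left(2 \left(- \frac{1}{11}\right) + \frac{9}{2}\right)} = - \frac{2495}{23 + \left(- \frac{2}{11} + \frac{9}{2}\right)} = - \frac{2495}{23 + \frac{95}{22}} = - \frac{2495}{\frac{601}{22}} = \left(-2495\right) \frac{22}{601} = - \frac{54890}{601}$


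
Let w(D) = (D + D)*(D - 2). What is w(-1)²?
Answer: 36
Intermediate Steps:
w(D) = 2*D*(-2 + D) (w(D) = (2*D)*(-2 + D) = 2*D*(-2 + D))
w(-1)² = (2*(-1)*(-2 - 1))² = (2*(-1)*(-3))² = 6² = 36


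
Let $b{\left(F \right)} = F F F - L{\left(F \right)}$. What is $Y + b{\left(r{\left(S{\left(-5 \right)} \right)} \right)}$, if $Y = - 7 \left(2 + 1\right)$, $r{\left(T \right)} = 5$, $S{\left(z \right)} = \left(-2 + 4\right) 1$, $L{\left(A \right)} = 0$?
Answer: $104$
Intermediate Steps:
$S{\left(z \right)} = 2$ ($S{\left(z \right)} = 2 \cdot 1 = 2$)
$b{\left(F \right)} = F^{3}$ ($b{\left(F \right)} = F F F - 0 = F^{2} F + 0 = F^{3} + 0 = F^{3}$)
$Y = -21$ ($Y = \left(-7\right) 3 = -21$)
$Y + b{\left(r{\left(S{\left(-5 \right)} \right)} \right)} = -21 + 5^{3} = -21 + 125 = 104$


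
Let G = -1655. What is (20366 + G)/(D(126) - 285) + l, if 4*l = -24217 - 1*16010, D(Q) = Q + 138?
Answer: -43791/4 ≈ -10948.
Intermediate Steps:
D(Q) = 138 + Q
l = -40227/4 (l = (-24217 - 1*16010)/4 = (-24217 - 16010)/4 = (¼)*(-40227) = -40227/4 ≈ -10057.)
(20366 + G)/(D(126) - 285) + l = (20366 - 1655)/((138 + 126) - 285) - 40227/4 = 18711/(264 - 285) - 40227/4 = 18711/(-21) - 40227/4 = 18711*(-1/21) - 40227/4 = -891 - 40227/4 = -43791/4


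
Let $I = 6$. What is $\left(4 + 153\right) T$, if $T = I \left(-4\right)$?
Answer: $-3768$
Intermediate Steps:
$T = -24$ ($T = 6 \left(-4\right) = -24$)
$\left(4 + 153\right) T = \left(4 + 153\right) \left(-24\right) = 157 \left(-24\right) = -3768$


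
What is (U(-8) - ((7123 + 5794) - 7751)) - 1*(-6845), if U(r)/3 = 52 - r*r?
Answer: 1643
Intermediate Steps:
U(r) = 156 - 3*r² (U(r) = 3*(52 - r*r) = 3*(52 - r²) = 156 - 3*r²)
(U(-8) - ((7123 + 5794) - 7751)) - 1*(-6845) = ((156 - 3*(-8)²) - ((7123 + 5794) - 7751)) - 1*(-6845) = ((156 - 3*64) - (12917 - 7751)) + 6845 = ((156 - 192) - 1*5166) + 6845 = (-36 - 5166) + 6845 = -5202 + 6845 = 1643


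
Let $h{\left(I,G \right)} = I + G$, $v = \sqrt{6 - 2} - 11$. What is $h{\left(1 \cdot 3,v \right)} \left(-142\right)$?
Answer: $852$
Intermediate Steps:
$v = -9$ ($v = \sqrt{4} - 11 = 2 - 11 = -9$)
$h{\left(I,G \right)} = G + I$
$h{\left(1 \cdot 3,v \right)} \left(-142\right) = \left(-9 + 1 \cdot 3\right) \left(-142\right) = \left(-9 + 3\right) \left(-142\right) = \left(-6\right) \left(-142\right) = 852$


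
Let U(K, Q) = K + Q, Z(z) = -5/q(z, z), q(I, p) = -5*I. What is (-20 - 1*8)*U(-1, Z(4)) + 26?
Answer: 47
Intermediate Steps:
Z(z) = 1/z (Z(z) = -5*(-1/(5*z)) = -(-1)/z = 1/z)
(-20 - 1*8)*U(-1, Z(4)) + 26 = (-20 - 1*8)*(-1 + 1/4) + 26 = (-20 - 8)*(-1 + 1/4) + 26 = -28*(-3/4) + 26 = 21 + 26 = 47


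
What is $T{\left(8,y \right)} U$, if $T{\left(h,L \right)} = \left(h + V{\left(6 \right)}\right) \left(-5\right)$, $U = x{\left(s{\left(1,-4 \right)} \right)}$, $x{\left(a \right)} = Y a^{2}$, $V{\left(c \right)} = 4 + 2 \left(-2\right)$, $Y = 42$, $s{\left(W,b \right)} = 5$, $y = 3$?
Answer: $-42000$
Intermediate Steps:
$V{\left(c \right)} = 0$ ($V{\left(c \right)} = 4 - 4 = 0$)
$x{\left(a \right)} = 42 a^{2}$
$U = 1050$ ($U = 42 \cdot 5^{2} = 42 \cdot 25 = 1050$)
$T{\left(h,L \right)} = - 5 h$ ($T{\left(h,L \right)} = \left(h + 0\right) \left(-5\right) = h \left(-5\right) = - 5 h$)
$T{\left(8,y \right)} U = \left(-5\right) 8 \cdot 1050 = \left(-40\right) 1050 = -42000$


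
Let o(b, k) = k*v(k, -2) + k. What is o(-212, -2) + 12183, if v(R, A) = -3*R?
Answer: 12169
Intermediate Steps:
o(b, k) = k - 3*k² (o(b, k) = k*(-3*k) + k = -3*k² + k = k - 3*k²)
o(-212, -2) + 12183 = -2*(1 - 3*(-2)) + 12183 = -2*(1 + 6) + 12183 = -2*7 + 12183 = -14 + 12183 = 12169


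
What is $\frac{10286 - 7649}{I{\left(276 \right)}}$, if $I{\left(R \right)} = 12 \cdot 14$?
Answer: $\frac{879}{56} \approx 15.696$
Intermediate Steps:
$I{\left(R \right)} = 168$
$\frac{10286 - 7649}{I{\left(276 \right)}} = \frac{10286 - 7649}{168} = \left(10286 - 7649\right) \frac{1}{168} = 2637 \cdot \frac{1}{168} = \frac{879}{56}$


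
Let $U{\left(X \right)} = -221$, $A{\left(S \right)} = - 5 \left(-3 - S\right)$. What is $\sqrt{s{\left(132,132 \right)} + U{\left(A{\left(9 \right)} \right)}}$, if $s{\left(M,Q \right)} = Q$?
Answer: $i \sqrt{89} \approx 9.434 i$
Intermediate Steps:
$A{\left(S \right)} = 15 + 5 S$
$\sqrt{s{\left(132,132 \right)} + U{\left(A{\left(9 \right)} \right)}} = \sqrt{132 - 221} = \sqrt{-89} = i \sqrt{89}$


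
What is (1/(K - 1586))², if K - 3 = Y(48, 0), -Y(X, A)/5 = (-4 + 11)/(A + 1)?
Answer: 1/2617924 ≈ 3.8198e-7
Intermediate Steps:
Y(X, A) = -35/(1 + A) (Y(X, A) = -5*(-4 + 11)/(A + 1) = -35/(1 + A))
K = -32 (K = 3 - 35/(1 + 0) = 3 - 35/1 = 3 - 35*1 = 3 - 35 = -32)
(1/(K - 1586))² = (1/(-32 - 1586))² = (1/(-1618))² = (-1/1618)² = 1/2617924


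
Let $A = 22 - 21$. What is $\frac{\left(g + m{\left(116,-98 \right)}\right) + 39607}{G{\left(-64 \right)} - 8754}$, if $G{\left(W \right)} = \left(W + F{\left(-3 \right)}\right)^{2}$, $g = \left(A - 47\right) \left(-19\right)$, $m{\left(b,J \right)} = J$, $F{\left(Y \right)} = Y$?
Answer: $- \frac{40383}{4265} \approx -9.4685$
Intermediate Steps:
$A = 1$ ($A = 22 - 21 = 1$)
$g = 874$ ($g = \left(1 - 47\right) \left(-19\right) = \left(-46\right) \left(-19\right) = 874$)
$G{\left(W \right)} = \left(-3 + W\right)^{2}$ ($G{\left(W \right)} = \left(W - 3\right)^{2} = \left(-3 + W\right)^{2}$)
$\frac{\left(g + m{\left(116,-98 \right)}\right) + 39607}{G{\left(-64 \right)} - 8754} = \frac{\left(874 - 98\right) + 39607}{\left(-3 - 64\right)^{2} - 8754} = \frac{776 + 39607}{\left(-67\right)^{2} - 8754} = \frac{40383}{4489 - 8754} = \frac{40383}{-4265} = 40383 \left(- \frac{1}{4265}\right) = - \frac{40383}{4265}$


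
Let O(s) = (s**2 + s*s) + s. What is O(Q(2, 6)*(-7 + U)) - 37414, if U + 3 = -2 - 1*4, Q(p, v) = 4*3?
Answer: 36122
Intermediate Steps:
Q(p, v) = 12
U = -9 (U = -3 + (-2 - 1*4) = -3 + (-2 - 4) = -3 - 6 = -9)
O(s) = s + 2*s**2 (O(s) = (s**2 + s**2) + s = 2*s**2 + s = s + 2*s**2)
O(Q(2, 6)*(-7 + U)) - 37414 = (12*(-7 - 9))*(1 + 2*(12*(-7 - 9))) - 37414 = (12*(-16))*(1 + 2*(12*(-16))) - 37414 = -192*(1 + 2*(-192)) - 37414 = -192*(1 - 384) - 37414 = -192*(-383) - 37414 = 73536 - 37414 = 36122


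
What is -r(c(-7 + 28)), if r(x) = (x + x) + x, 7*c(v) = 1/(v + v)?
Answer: -1/98 ≈ -0.010204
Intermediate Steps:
c(v) = 1/(14*v) (c(v) = 1/(7*(v + v)) = 1/(7*((2*v))) = (1/(2*v))/7 = 1/(14*v))
r(x) = 3*x (r(x) = 2*x + x = 3*x)
-r(c(-7 + 28)) = -3*1/(14*(-7 + 28)) = -3*(1/14)/21 = -3*(1/14)*(1/21) = -3/294 = -1*1/98 = -1/98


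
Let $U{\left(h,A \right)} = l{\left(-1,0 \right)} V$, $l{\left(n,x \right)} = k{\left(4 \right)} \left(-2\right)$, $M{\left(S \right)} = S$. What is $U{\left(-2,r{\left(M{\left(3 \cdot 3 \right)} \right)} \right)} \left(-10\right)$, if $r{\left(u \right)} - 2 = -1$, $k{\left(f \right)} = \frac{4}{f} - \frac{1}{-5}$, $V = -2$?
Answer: $-48$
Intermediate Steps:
$k{\left(f \right)} = \frac{1}{5} + \frac{4}{f}$ ($k{\left(f \right)} = \frac{4}{f} - - \frac{1}{5} = \frac{4}{f} + \frac{1}{5} = \frac{1}{5} + \frac{4}{f}$)
$l{\left(n,x \right)} = - \frac{12}{5}$ ($l{\left(n,x \right)} = \frac{20 + 4}{5 \cdot 4} \left(-2\right) = \frac{1}{5} \cdot \frac{1}{4} \cdot 24 \left(-2\right) = \frac{6}{5} \left(-2\right) = - \frac{12}{5}$)
$r{\left(u \right)} = 1$ ($r{\left(u \right)} = 2 - 1 = 1$)
$U{\left(h,A \right)} = \frac{24}{5}$ ($U{\left(h,A \right)} = \left(- \frac{12}{5}\right) \left(-2\right) = \frac{24}{5}$)
$U{\left(-2,r{\left(M{\left(3 \cdot 3 \right)} \right)} \right)} \left(-10\right) = \frac{24}{5} \left(-10\right) = -48$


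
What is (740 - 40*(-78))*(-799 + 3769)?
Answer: 11464200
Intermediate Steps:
(740 - 40*(-78))*(-799 + 3769) = (740 + 3120)*2970 = 3860*2970 = 11464200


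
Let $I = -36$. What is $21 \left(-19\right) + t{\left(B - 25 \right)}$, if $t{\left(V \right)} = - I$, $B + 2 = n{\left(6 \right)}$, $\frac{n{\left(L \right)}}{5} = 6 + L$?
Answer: $-363$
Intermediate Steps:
$n{\left(L \right)} = 30 + 5 L$ ($n{\left(L \right)} = 5 \left(6 + L\right) = 30 + 5 L$)
$B = 58$ ($B = -2 + \left(30 + 5 \cdot 6\right) = -2 + \left(30 + 30\right) = -2 + 60 = 58$)
$t{\left(V \right)} = 36$ ($t{\left(V \right)} = \left(-1\right) \left(-36\right) = 36$)
$21 \left(-19\right) + t{\left(B - 25 \right)} = 21 \left(-19\right) + 36 = -399 + 36 = -363$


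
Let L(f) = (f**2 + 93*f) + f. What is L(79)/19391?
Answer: 13667/19391 ≈ 0.70481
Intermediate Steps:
L(f) = f**2 + 94*f
L(79)/19391 = (79*(94 + 79))/19391 = (79*173)*(1/19391) = 13667*(1/19391) = 13667/19391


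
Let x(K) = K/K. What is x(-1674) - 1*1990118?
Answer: -1990117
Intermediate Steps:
x(K) = 1
x(-1674) - 1*1990118 = 1 - 1*1990118 = 1 - 1990118 = -1990117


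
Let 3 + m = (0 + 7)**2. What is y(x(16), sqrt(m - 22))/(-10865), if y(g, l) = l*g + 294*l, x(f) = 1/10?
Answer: -2941*sqrt(6)/54325 ≈ -0.13261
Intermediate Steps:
x(f) = 1/10
m = 46 (m = -3 + (0 + 7)**2 = -3 + 7**2 = -3 + 49 = 46)
y(g, l) = 294*l + g*l (y(g, l) = g*l + 294*l = 294*l + g*l)
y(x(16), sqrt(m - 22))/(-10865) = (sqrt(46 - 22)*(294 + 1/10))/(-10865) = (sqrt(24)*(2941/10))*(-1/10865) = ((2*sqrt(6))*(2941/10))*(-1/10865) = (2941*sqrt(6)/5)*(-1/10865) = -2941*sqrt(6)/54325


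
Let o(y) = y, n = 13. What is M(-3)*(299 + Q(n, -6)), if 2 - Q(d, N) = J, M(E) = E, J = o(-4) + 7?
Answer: -894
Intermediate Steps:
J = 3 (J = -4 + 7 = 3)
Q(d, N) = -1 (Q(d, N) = 2 - 1*3 = 2 - 3 = -1)
M(-3)*(299 + Q(n, -6)) = -3*(299 - 1) = -3*298 = -894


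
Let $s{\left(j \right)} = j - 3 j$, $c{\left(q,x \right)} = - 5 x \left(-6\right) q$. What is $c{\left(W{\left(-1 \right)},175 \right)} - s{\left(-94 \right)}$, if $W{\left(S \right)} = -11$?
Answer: $-57938$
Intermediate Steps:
$c{\left(q,x \right)} = 30 q x$ ($c{\left(q,x \right)} = 30 x q = 30 q x$)
$s{\left(j \right)} = - 2 j$
$c{\left(W{\left(-1 \right)},175 \right)} - s{\left(-94 \right)} = 30 \left(-11\right) 175 - \left(-2\right) \left(-94\right) = -57750 - 188 = -57938$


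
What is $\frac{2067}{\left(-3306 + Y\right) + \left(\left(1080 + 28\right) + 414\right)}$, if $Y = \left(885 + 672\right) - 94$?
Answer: $- \frac{689}{107} \approx -6.4393$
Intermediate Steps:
$Y = 1463$ ($Y = 1557 - 94 = 1463$)
$\frac{2067}{\left(-3306 + Y\right) + \left(\left(1080 + 28\right) + 414\right)} = \frac{2067}{\left(-3306 + 1463\right) + \left(\left(1080 + 28\right) + 414\right)} = \frac{2067}{-1843 + \left(1108 + 414\right)} = \frac{2067}{-1843 + 1522} = \frac{2067}{-321} = 2067 \left(- \frac{1}{321}\right) = - \frac{689}{107}$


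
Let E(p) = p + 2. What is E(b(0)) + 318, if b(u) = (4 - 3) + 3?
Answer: 324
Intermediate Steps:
b(u) = 4 (b(u) = 1 + 3 = 4)
E(p) = 2 + p
E(b(0)) + 318 = (2 + 4) + 318 = 6 + 318 = 324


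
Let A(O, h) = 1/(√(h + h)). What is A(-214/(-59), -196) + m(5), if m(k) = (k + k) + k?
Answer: 15 - I*√2/28 ≈ 15.0 - 0.050508*I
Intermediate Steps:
A(O, h) = √2/(2*√h) (A(O, h) = 1/(√(2*h)) = 1/(√2*√h) = √2/(2*√h))
m(k) = 3*k (m(k) = 2*k + k = 3*k)
A(-214/(-59), -196) + m(5) = √2/(2*√(-196)) + 3*5 = √2*(-I/14)/2 + 15 = -I*√2/28 + 15 = 15 - I*√2/28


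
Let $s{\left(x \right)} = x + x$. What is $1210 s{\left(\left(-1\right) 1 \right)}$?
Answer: $-2420$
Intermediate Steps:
$s{\left(x \right)} = 2 x$
$1210 s{\left(\left(-1\right) 1 \right)} = 1210 \cdot 2 \left(\left(-1\right) 1\right) = 1210 \cdot 2 \left(-1\right) = 1210 \left(-2\right) = -2420$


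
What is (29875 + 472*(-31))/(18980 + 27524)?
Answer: 15243/46504 ≈ 0.32778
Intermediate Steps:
(29875 + 472*(-31))/(18980 + 27524) = (29875 - 14632)/46504 = 15243*(1/46504) = 15243/46504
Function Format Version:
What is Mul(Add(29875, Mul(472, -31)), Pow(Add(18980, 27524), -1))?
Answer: Rational(15243, 46504) ≈ 0.32778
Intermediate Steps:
Mul(Add(29875, Mul(472, -31)), Pow(Add(18980, 27524), -1)) = Mul(Add(29875, -14632), Pow(46504, -1)) = Mul(15243, Rational(1, 46504)) = Rational(15243, 46504)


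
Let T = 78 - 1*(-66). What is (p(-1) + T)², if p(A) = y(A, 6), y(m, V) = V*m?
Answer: 19044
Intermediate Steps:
T = 144 (T = 78 + 66 = 144)
p(A) = 6*A
(p(-1) + T)² = (6*(-1) + 144)² = (-6 + 144)² = 138² = 19044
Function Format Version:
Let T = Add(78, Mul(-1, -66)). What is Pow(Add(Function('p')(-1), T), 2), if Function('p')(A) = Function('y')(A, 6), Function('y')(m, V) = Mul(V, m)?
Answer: 19044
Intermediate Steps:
T = 144 (T = Add(78, 66) = 144)
Function('p')(A) = Mul(6, A)
Pow(Add(Function('p')(-1), T), 2) = Pow(Add(Mul(6, -1), 144), 2) = Pow(Add(-6, 144), 2) = Pow(138, 2) = 19044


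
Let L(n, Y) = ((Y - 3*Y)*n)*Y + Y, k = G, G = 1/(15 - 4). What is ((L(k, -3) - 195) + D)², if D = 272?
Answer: 633616/121 ≈ 5236.5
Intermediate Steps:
G = 1/11 ≈ 0.090909
k = 1/11 ≈ 0.090909
L(n, Y) = Y - 2*n*Y² (L(n, Y) = ((-2*Y)*n)*Y + Y = (-2*Y*n)*Y + Y = -2*n*Y² + Y = Y - 2*n*Y²)
((L(k, -3) - 195) + D)² = ((-3*(1 - 2*(-3)*1/11) - 195) + 272)² = ((-3*(1 + 6/11) - 195) + 272)² = ((-3*17/11 - 195) + 272)² = ((-51/11 - 195) + 272)² = (-2196/11 + 272)² = (796/11)² = 633616/121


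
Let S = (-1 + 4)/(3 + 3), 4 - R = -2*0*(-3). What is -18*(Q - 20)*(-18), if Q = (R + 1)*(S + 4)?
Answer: 810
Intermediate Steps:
R = 4 (R = 4 - (-2*0)*(-3) = 4 - 0*(-3) = 4 - 1*0 = 4 + 0 = 4)
S = ½ (S = 3/6 = 3*(⅙) = ½ ≈ 0.50000)
Q = 45/2 (Q = (4 + 1)*(½ + 4) = 5*(9/2) = 45/2 ≈ 22.500)
-18*(Q - 20)*(-18) = -18*(45/2 - 20)*(-18) = -18*5/2*(-18) = -45*(-18) = 810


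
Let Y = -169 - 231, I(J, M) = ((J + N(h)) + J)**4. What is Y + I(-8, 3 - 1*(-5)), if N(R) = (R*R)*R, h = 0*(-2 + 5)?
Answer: 65136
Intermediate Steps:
h = 0 (h = 0*3 = 0)
N(R) = R**3 (N(R) = R**2*R = R**3)
I(J, M) = 16*J**4 (I(J, M) = ((J + 0**3) + J)**4 = ((J + 0) + J)**4 = (J + J)**4 = (2*J)**4 = 16*J**4)
Y = -400
Y + I(-8, 3 - 1*(-5)) = -400 + 16*(-8)**4 = -400 + 16*4096 = -400 + 65536 = 65136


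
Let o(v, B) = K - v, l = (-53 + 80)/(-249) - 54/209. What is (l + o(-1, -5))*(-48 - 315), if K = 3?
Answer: -2079825/1577 ≈ -1318.8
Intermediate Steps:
l = -6363/17347 (l = 27*(-1/249) - 54*1/209 = -9/83 - 54/209 = -6363/17347 ≈ -0.36681)
o(v, B) = 3 - v
(l + o(-1, -5))*(-48 - 315) = (-6363/17347 + (3 - 1*(-1)))*(-48 - 315) = (-6363/17347 + (3 + 1))*(-363) = (-6363/17347 + 4)*(-363) = (63025/17347)*(-363) = -2079825/1577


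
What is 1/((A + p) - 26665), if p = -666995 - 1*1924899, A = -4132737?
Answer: -1/6751296 ≈ -1.4812e-7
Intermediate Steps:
p = -2591894 (p = -666995 - 1924899 = -2591894)
1/((A + p) - 26665) = 1/((-4132737 - 2591894) - 26665) = 1/(-6724631 - 26665) = 1/(-6751296) = -1/6751296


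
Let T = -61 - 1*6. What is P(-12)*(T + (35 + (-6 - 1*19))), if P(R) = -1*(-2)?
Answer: -114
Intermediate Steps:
P(R) = 2
T = -67 (T = -61 - 6 = -67)
P(-12)*(T + (35 + (-6 - 1*19))) = 2*(-67 + (35 + (-6 - 1*19))) = 2*(-67 + (35 + (-6 - 19))) = 2*(-67 + (35 - 25)) = 2*(-67 + 10) = 2*(-57) = -114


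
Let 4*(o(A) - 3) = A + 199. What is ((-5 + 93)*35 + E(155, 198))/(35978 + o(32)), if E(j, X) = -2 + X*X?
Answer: 169128/144155 ≈ 1.1732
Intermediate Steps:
o(A) = 211/4 + A/4 (o(A) = 3 + (A + 199)/4 = 3 + (199 + A)/4 = 3 + (199/4 + A/4) = 211/4 + A/4)
E(j, X) = -2 + X²
((-5 + 93)*35 + E(155, 198))/(35978 + o(32)) = ((-5 + 93)*35 + (-2 + 198²))/(35978 + (211/4 + (¼)*32)) = (88*35 + (-2 + 39204))/(35978 + (211/4 + 8)) = (3080 + 39202)/(35978 + 243/4) = 42282/(144155/4) = 42282*(4/144155) = 169128/144155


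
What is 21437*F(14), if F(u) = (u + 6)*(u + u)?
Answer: 12004720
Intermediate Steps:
F(u) = 2*u*(6 + u) (F(u) = (6 + u)*(2*u) = 2*u*(6 + u))
21437*F(14) = 21437*(2*14*(6 + 14)) = 21437*(2*14*20) = 21437*560 = 12004720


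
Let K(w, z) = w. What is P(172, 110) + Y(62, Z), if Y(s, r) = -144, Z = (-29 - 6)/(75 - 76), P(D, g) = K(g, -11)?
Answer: -34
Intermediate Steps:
P(D, g) = g
Z = 35 (Z = -35/(-1) = -35*(-1) = 35)
P(172, 110) + Y(62, Z) = 110 - 144 = -34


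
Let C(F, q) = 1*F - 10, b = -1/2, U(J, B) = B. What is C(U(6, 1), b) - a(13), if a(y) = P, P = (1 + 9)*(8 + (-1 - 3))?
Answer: -49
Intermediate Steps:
b = -1/2 (b = -1*1/2 = -1/2 ≈ -0.50000)
C(F, q) = -10 + F (C(F, q) = F - 10 = -10 + F)
P = 40 (P = 10*(8 - 4) = 10*4 = 40)
a(y) = 40
C(U(6, 1), b) - a(13) = (-10 + 1) - 1*40 = -9 - 40 = -49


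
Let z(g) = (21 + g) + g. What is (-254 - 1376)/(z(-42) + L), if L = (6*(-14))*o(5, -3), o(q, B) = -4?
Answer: -1630/273 ≈ -5.9707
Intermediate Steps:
z(g) = 21 + 2*g
L = 336 (L = (6*(-14))*(-4) = -84*(-4) = 336)
(-254 - 1376)/(z(-42) + L) = (-254 - 1376)/((21 + 2*(-42)) + 336) = -1630/((21 - 84) + 336) = -1630/(-63 + 336) = -1630/273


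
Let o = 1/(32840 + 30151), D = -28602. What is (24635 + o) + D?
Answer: -249885296/62991 ≈ -3967.0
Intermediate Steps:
o = 1/62991 ≈ 1.5875e-5
(24635 + o) + D = (24635 + 1/62991) - 28602 = 1551783286/62991 - 28602 = -249885296/62991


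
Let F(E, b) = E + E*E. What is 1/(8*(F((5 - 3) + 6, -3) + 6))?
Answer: 1/624 ≈ 0.0016026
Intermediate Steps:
F(E, b) = E + E²
1/(8*(F((5 - 3) + 6, -3) + 6)) = 1/(8*(((5 - 3) + 6)*(1 + ((5 - 3) + 6)) + 6)) = 1/(8*((2 + 6)*(1 + (2 + 6)) + 6)) = 1/(8*(8*(1 + 8) + 6)) = 1/(8*(8*9 + 6)) = 1/(8*(72 + 6)) = 1/(8*78) = 1/624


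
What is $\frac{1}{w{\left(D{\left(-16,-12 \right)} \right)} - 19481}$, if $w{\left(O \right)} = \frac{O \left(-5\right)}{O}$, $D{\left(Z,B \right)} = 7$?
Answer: $- \frac{1}{19486} \approx -5.1319 \cdot 10^{-5}$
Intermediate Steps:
$w{\left(O \right)} = -5$ ($w{\left(O \right)} = \frac{\left(-5\right) O}{O} = -5$)
$\frac{1}{w{\left(D{\left(-16,-12 \right)} \right)} - 19481} = \frac{1}{-5 - 19481} = \frac{1}{-19486} = - \frac{1}{19486}$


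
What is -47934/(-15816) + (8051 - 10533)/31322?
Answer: 121844453/41282396 ≈ 2.9515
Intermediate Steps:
-47934/(-15816) + (8051 - 10533)/31322 = -47934*(-1/15816) - 2482*1/31322 = 7989/2636 - 1241/15661 = 121844453/41282396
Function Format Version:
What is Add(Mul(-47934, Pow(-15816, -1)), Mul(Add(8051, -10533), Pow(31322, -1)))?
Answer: Rational(121844453, 41282396) ≈ 2.9515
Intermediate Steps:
Add(Mul(-47934, Pow(-15816, -1)), Mul(Add(8051, -10533), Pow(31322, -1))) = Add(Mul(-47934, Rational(-1, 15816)), Mul(-2482, Rational(1, 31322))) = Add(Rational(7989, 2636), Rational(-1241, 15661)) = Rational(121844453, 41282396)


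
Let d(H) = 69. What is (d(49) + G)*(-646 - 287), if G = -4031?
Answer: 3696546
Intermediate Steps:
(d(49) + G)*(-646 - 287) = (69 - 4031)*(-646 - 287) = -3962*(-933) = 3696546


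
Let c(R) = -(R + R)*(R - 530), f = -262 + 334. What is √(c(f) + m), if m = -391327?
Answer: 5*I*√13015 ≈ 570.42*I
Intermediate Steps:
f = 72
c(R) = -2*R*(-530 + R)
√(c(f) + m) = √(2*72*(530 - 1*72) - 391327) = √(2*72*(530 - 72) - 391327) = √(2*72*458 - 391327) = √(65952 - 391327) = √(-325375) = 5*I*√13015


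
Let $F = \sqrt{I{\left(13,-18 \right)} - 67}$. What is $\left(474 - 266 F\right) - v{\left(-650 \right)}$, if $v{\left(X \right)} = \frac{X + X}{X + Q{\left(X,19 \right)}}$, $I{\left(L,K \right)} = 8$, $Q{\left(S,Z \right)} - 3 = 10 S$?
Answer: $\frac{3386378}{7147} - 266 i \sqrt{59} \approx 473.82 - 2043.2 i$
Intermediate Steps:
$Q{\left(S,Z \right)} = 3 + 10 S$
$v{\left(X \right)} = \frac{2 X}{3 + 11 X}$ ($v{\left(X \right)} = \frac{X + X}{X + \left(3 + 10 X\right)} = \frac{2 X}{3 + 11 X}$)
$F = i \sqrt{59}$ ($F = \sqrt{8 - 67} = \sqrt{-59} = i \sqrt{59} \approx 7.6811 i$)
$\left(474 - 266 F\right) - v{\left(-650 \right)} = \left(474 - 266 i \sqrt{59}\right) - 2 \left(-650\right) \frac{1}{3 + 11 \left(-650\right)} = \left(474 - 266 i \sqrt{59}\right) - 2 \left(-650\right) \frac{1}{3 - 7150} = \left(474 - 266 i \sqrt{59}\right) - 2 \left(-650\right) \frac{1}{-7147} = \left(474 - 266 i \sqrt{59}\right) - 2 \left(-650\right) \left(- \frac{1}{7147}\right) = \left(474 - 266 i \sqrt{59}\right) - \frac{1300}{7147} = \frac{3386378}{7147} - 266 i \sqrt{59}$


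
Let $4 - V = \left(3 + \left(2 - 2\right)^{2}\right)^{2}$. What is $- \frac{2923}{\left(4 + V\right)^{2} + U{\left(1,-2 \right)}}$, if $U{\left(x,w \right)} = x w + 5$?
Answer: $- \frac{2923}{4} \approx -730.75$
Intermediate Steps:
$U{\left(x,w \right)} = 5 + w x$ ($U{\left(x,w \right)} = w x + 5 = 5 + w x$)
$V = -5$ ($V = 4 - \left(3 + \left(2 - 2\right)^{2}\right)^{2} = 4 - \left(3 + 0^{2}\right)^{2} = 4 - \left(3 + 0\right)^{2} = 4 - 3^{2} = 4 - 9 = -5$)
$- \frac{2923}{\left(4 + V\right)^{2} + U{\left(1,-2 \right)}} = - \frac{2923}{\left(4 - 5\right)^{2} + \left(5 - 2\right)} = - \frac{2923}{\left(-1\right)^{2} + \left(5 - 2\right)} = - \frac{2923}{1 + 3} = - \frac{2923}{4}$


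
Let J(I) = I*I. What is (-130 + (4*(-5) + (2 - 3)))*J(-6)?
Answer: -5436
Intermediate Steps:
J(I) = I²
(-130 + (4*(-5) + (2 - 3)))*J(-6) = (-130 + (4*(-5) + (2 - 3)))*(-6)² = (-130 + (-20 - 1))*36 = (-130 - 21)*36 = -151*36 = -5436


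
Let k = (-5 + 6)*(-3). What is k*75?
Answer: -225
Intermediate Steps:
k = -3 (k = 1*(-3) = -3)
k*75 = -3*75 = -225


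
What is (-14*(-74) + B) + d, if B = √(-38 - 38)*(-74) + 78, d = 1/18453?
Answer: 20556643/18453 - 148*I*√19 ≈ 1114.0 - 645.12*I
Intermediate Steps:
d = 1/18453 ≈ 5.4192e-5
B = 78 - 148*I*√19 (B = √(-76)*(-74) + 78 = (2*I*√19)*(-74) + 78 = -148*I*√19 + 78 = 78 - 148*I*√19 ≈ 78.0 - 645.12*I)
(-14*(-74) + B) + d = (-14*(-74) + (78 - 148*I*√19)) + 1/18453 = (1036 + (78 - 148*I*√19)) + 1/18453 = (1114 - 148*I*√19) + 1/18453 = 20556643/18453 - 148*I*√19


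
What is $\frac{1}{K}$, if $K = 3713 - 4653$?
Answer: $- \frac{1}{940} \approx -0.0010638$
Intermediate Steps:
$K = -940$ ($K = 3713 - 4653 = -940$)
$\frac{1}{K} = \frac{1}{-940} = - \frac{1}{940}$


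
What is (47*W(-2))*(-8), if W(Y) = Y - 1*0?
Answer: 752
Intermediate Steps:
W(Y) = Y (W(Y) = Y + 0 = Y)
(47*W(-2))*(-8) = (47*(-2))*(-8) = -94*(-8) = 752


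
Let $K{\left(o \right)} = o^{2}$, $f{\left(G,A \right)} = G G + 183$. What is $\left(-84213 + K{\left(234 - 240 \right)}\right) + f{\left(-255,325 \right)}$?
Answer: $-18969$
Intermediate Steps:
$f{\left(G,A \right)} = 183 + G^{2}$ ($f{\left(G,A \right)} = G^{2} + 183 = 183 + G^{2}$)
$\left(-84213 + K{\left(234 - 240 \right)}\right) + f{\left(-255,325 \right)} = \left(-84213 + \left(234 - 240\right)^{2}\right) + \left(183 + \left(-255\right)^{2}\right) = \left(-84213 + \left(234 - 240\right)^{2}\right) + \left(183 + 65025\right) = \left(-84213 + \left(-6\right)^{2}\right) + 65208 = \left(-84213 + 36\right) + 65208 = -84177 + 65208 = -18969$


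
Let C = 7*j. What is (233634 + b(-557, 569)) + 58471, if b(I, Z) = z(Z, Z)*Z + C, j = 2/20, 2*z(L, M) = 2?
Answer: 2926747/10 ≈ 2.9267e+5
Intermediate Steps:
z(L, M) = 1 (z(L, M) = (1/2)*2 = 1)
j = 1/10 (j = 2*(1/20) = 1/10 ≈ 0.10000)
C = 7/10 (C = 7*(1/10) = 7/10 ≈ 0.70000)
b(I, Z) = 7/10 + Z (b(I, Z) = 1*Z + 7/10 = Z + 7/10 = 7/10 + Z)
(233634 + b(-557, 569)) + 58471 = (233634 + (7/10 + 569)) + 58471 = (233634 + 5697/10) + 58471 = 2342037/10 + 58471 = 2926747/10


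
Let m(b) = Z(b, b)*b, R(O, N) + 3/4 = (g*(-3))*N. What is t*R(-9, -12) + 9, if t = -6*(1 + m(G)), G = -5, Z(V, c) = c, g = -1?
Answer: 5742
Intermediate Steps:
R(O, N) = -3/4 + 3*N (R(O, N) = -3/4 + (-1*(-3))*N = -3/4 + 3*N)
m(b) = b**2 (m(b) = b*b = b**2)
t = -156 (t = -6*(1 + (-5)**2) = -6*(1 + 25) = -6*26 = -156)
t*R(-9, -12) + 9 = -156*(-3/4 + 3*(-12)) + 9 = -156*(-3/4 - 36) + 9 = -156*(-147/4) + 9 = 5733 + 9 = 5742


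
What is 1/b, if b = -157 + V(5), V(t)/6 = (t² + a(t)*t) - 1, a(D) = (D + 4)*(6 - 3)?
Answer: 1/797 ≈ 0.0012547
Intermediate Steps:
a(D) = 12 + 3*D (a(D) = (4 + D)*3 = 12 + 3*D)
V(t) = -6 + 6*t² + 6*t*(12 + 3*t) (V(t) = 6*((t² + (12 + 3*t)*t) - 1) = 6*((t² + t*(12 + 3*t)) - 1) = 6*(-1 + t² + t*(12 + 3*t)) = -6 + 6*t² + 6*t*(12 + 3*t))
b = 797 (b = -157 + (-6 + 24*5² + 72*5) = -157 + (-6 + 24*25 + 360) = -157 + (-6 + 600 + 360) = -157 + 954 = 797)
1/b = 1/797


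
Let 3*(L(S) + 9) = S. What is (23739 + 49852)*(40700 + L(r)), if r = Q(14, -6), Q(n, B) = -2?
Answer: 8983326961/3 ≈ 2.9944e+9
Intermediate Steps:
r = -2
L(S) = -9 + S/3
(23739 + 49852)*(40700 + L(r)) = (23739 + 49852)*(40700 + (-9 + (⅓)*(-2))) = 73591*(40700 + (-9 - ⅔)) = 73591*(40700 - 29/3) = 73591*(122071/3) = 8983326961/3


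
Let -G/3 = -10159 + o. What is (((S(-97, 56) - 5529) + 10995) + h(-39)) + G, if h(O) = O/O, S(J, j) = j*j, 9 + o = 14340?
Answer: -3913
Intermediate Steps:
o = 14331 (o = -9 + 14340 = 14331)
S(J, j) = j**2
h(O) = 1
G = -12516 (G = -3*(-10159 + 14331) = -3*4172 = -12516)
(((S(-97, 56) - 5529) + 10995) + h(-39)) + G = (((56**2 - 5529) + 10995) + 1) - 12516 = (((3136 - 5529) + 10995) + 1) - 12516 = ((-2393 + 10995) + 1) - 12516 = (8602 + 1) - 12516 = 8603 - 12516 = -3913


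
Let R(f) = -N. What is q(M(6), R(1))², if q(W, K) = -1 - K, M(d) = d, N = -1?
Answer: 4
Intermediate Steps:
R(f) = 1 (R(f) = -1*(-1) = 1)
q(M(6), R(1))² = (-1 - 1*1)² = (-1 - 1)² = (-2)² = 4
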